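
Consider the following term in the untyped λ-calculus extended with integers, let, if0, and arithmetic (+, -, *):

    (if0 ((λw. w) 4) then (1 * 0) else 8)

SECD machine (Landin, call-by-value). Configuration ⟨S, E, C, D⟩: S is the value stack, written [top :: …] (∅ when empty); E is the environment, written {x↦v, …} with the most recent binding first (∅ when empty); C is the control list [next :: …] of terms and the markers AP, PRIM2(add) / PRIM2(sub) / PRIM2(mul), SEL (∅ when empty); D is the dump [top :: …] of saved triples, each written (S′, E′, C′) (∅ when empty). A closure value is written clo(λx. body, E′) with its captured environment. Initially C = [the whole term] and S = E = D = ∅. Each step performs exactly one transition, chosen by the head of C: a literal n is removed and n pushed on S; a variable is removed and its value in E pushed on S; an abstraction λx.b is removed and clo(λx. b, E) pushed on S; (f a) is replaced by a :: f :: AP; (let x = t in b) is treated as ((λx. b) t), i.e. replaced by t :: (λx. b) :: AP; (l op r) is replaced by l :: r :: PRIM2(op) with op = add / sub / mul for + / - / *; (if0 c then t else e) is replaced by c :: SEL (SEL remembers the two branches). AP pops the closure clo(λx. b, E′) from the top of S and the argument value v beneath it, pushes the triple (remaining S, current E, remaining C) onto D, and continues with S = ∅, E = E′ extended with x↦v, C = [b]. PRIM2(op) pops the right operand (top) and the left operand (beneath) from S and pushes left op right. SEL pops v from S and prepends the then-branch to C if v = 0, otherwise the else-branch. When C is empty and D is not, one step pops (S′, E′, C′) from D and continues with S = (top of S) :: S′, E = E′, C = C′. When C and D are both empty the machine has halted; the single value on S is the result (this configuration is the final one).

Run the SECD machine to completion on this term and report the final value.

[0] <S=∅, E=∅, C=[(if0 ((λw. w) 4) then (1 * 0) else 8)], D=∅>
[1] <S=∅, E=∅, C=[((λw. w) 4) :: SEL], D=∅>
[2] <S=∅, E=∅, C=[4 :: (λw. w) :: AP :: SEL], D=∅>
[3] <S=[4], E=∅, C=[(λw. w) :: AP :: SEL], D=∅>
[4] <S=[clo(λw. w, ∅) :: 4], E=∅, C=[AP :: SEL], D=∅>
[5] <S=∅, E={w↦4}, C=[w], D=[(∅, ∅, [SEL])]>
[6] <S=[4], E={w↦4}, C=∅, D=[(∅, ∅, [SEL])]>
[7] <S=[4], E=∅, C=[SEL], D=∅>
[8] <S=∅, E=∅, C=[8], D=∅>
[9] <S=[8], E=∅, C=∅, D=∅>
→ final value 8

Answer: 8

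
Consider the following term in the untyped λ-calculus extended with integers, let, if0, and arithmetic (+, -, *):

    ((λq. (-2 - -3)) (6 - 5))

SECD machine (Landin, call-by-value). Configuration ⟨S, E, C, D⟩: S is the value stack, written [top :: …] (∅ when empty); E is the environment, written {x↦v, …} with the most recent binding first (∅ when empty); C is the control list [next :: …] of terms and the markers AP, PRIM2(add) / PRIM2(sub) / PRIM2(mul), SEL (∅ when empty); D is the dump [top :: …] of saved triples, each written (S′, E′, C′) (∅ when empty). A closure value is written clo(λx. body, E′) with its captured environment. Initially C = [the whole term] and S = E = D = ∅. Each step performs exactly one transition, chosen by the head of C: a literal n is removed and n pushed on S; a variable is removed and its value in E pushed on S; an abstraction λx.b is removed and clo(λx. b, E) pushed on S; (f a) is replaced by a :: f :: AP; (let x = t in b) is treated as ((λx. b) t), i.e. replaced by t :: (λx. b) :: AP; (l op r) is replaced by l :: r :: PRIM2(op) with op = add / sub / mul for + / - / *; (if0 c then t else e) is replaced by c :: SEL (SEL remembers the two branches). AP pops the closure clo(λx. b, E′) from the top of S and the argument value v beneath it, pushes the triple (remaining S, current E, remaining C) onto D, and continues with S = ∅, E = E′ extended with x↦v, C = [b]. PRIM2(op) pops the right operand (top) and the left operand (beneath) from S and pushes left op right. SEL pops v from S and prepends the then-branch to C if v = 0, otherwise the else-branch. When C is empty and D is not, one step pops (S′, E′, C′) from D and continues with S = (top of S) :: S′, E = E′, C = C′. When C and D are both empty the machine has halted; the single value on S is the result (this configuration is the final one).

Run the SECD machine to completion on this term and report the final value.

Answer: 1

Execution trace:
step 0: ⟨S=∅; E=∅; C=[((λq. (-2 - -3)) (6 - 5))]; D=∅⟩
step 1: ⟨S=∅; E=∅; C=[(6 - 5) :: (λq. (-2 - -3)) :: AP]; D=∅⟩
step 2: ⟨S=∅; E=∅; C=[6 :: 5 :: PRIM2(sub) :: (λq. (-2 - -3)) :: AP]; D=∅⟩
step 3: ⟨S=[6]; E=∅; C=[5 :: PRIM2(sub) :: (λq. (-2 - -3)) :: AP]; D=∅⟩
step 4: ⟨S=[5 :: 6]; E=∅; C=[PRIM2(sub) :: (λq. (-2 - -3)) :: AP]; D=∅⟩
step 5: ⟨S=[1]; E=∅; C=[(λq. (-2 - -3)) :: AP]; D=∅⟩
step 6: ⟨S=[clo(λq. (-2 - -3), ∅) :: 1]; E=∅; C=[AP]; D=∅⟩
step 7: ⟨S=∅; E={q↦1}; C=[(-2 - -3)]; D=[(∅, ∅, ∅)]⟩
step 8: ⟨S=∅; E={q↦1}; C=[-2 :: -3 :: PRIM2(sub)]; D=[(∅, ∅, ∅)]⟩
step 9: ⟨S=[-2]; E={q↦1}; C=[-3 :: PRIM2(sub)]; D=[(∅, ∅, ∅)]⟩
step 10: ⟨S=[-3 :: -2]; E={q↦1}; C=[PRIM2(sub)]; D=[(∅, ∅, ∅)]⟩
step 11: ⟨S=[1]; E={q↦1}; C=∅; D=[(∅, ∅, ∅)]⟩
step 12: ⟨S=[1]; E=∅; C=∅; D=∅⟩
→ final value 1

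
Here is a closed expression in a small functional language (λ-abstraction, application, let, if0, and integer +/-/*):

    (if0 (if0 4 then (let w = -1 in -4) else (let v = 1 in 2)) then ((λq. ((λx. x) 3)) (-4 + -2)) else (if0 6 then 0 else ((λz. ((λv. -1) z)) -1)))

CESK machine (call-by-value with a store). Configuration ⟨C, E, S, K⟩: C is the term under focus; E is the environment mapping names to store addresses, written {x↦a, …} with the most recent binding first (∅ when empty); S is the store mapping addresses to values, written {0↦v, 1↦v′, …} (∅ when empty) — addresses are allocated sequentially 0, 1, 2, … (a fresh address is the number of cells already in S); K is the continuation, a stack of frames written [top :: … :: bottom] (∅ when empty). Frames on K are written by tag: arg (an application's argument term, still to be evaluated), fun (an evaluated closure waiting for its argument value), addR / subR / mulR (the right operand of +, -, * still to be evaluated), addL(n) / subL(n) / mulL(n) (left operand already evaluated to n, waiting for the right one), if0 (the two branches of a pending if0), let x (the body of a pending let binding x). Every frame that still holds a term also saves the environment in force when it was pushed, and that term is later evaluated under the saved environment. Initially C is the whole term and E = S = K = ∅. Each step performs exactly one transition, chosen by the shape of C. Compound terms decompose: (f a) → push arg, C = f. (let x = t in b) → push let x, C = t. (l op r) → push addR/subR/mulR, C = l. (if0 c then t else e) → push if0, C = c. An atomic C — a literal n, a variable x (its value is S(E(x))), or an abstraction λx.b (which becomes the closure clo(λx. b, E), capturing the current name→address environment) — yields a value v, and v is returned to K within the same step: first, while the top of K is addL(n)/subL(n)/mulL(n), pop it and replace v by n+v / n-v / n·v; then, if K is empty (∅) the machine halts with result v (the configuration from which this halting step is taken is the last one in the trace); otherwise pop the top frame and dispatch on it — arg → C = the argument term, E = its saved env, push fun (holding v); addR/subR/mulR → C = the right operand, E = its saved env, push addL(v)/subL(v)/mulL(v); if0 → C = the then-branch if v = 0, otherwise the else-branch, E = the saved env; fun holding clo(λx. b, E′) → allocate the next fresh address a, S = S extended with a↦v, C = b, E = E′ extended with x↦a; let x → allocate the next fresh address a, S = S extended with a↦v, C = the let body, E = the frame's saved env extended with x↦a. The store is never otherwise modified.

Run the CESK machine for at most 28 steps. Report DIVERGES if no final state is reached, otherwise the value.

Answer: -1

Derivation:
step 0: [C=(if0 (if0 4 then (let w = -1 in -4) else (let v = 1 in 2)) then ((λq. ((λx. x) 3)) (-4 + -2)) else (if0 6 then 0 else ((λz. ((λv. -1) z)) -1))) | E=∅ | S=∅ | K=∅]
step 1: [C=(if0 4 then (let w = -1 in -4) else (let v = 1 in 2)) | E=∅ | S=∅ | K=[if0]]
step 2: [C=4 | E=∅ | S=∅ | K=[if0 :: if0]]
step 3: [C=(let v = 1 in 2) | E=∅ | S=∅ | K=[if0]]
step 4: [C=1 | E=∅ | S=∅ | K=[let v :: if0]]
step 5: [C=2 | E={v↦0} | S={0↦1} | K=[if0]]
step 6: [C=(if0 6 then 0 else ((λz. ((λv. -1) z)) -1)) | E=∅ | S={0↦1} | K=∅]
step 7: [C=6 | E=∅ | S={0↦1} | K=[if0]]
step 8: [C=((λz. ((λv. -1) z)) -1) | E=∅ | S={0↦1} | K=∅]
step 9: [C=(λz. ((λv. -1) z)) | E=∅ | S={0↦1} | K=[arg]]
step 10: [C=-1 | E=∅ | S={0↦1} | K=[fun]]
step 11: [C=((λv. -1) z) | E={z↦1} | S={0↦1, 1↦-1} | K=∅]
step 12: [C=(λv. -1) | E={z↦1} | S={0↦1, 1↦-1} | K=[arg]]
step 13: [C=z | E={z↦1} | S={0↦1, 1↦-1} | K=[fun]]
step 14: [C=-1 | E={v↦2, z↦1} | S={0↦1, 1↦-1, 2↦-1} | K=∅]
→ final value -1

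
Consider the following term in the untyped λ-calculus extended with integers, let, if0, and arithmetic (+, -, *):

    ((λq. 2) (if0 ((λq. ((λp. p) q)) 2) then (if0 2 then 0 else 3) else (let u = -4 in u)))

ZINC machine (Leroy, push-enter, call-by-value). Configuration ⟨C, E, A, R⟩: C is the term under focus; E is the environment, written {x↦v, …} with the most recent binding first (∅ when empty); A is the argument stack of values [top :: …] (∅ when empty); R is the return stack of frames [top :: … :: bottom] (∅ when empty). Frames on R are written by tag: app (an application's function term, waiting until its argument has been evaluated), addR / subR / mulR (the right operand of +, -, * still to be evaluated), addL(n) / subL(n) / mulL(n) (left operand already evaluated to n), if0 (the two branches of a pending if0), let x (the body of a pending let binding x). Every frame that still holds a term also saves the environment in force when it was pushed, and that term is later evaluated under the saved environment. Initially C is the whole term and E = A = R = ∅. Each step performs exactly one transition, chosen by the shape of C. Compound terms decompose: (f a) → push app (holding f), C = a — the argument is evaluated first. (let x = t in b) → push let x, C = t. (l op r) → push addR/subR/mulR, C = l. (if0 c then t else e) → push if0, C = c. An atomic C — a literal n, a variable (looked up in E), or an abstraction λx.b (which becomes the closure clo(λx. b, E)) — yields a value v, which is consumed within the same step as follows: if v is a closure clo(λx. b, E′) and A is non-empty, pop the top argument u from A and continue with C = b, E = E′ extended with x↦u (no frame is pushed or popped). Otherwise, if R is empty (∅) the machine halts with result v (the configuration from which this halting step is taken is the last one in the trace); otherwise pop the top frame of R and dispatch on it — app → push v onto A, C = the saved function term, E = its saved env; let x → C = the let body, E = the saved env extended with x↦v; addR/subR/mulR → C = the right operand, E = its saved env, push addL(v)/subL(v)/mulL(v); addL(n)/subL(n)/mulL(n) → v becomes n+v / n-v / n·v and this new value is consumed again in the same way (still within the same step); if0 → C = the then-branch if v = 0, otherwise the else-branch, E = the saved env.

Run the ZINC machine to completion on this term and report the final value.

[0] ⟨C=((λq. 2) (if0 ((λq. ((λp. p) q)) 2) then (if0 2 then 0 else 3) else (let u = -4 in u))); E=∅; A=∅; R=∅⟩
[1] ⟨C=(if0 ((λq. ((λp. p) q)) 2) then (if0 2 then 0 else 3) else (let u = -4 in u)); E=∅; A=∅; R=[app]⟩
[2] ⟨C=((λq. ((λp. p) q)) 2); E=∅; A=∅; R=[if0 :: app]⟩
[3] ⟨C=2; E=∅; A=∅; R=[app :: if0 :: app]⟩
[4] ⟨C=(λq. ((λp. p) q)); E=∅; A=[2]; R=[if0 :: app]⟩
[5] ⟨C=((λp. p) q); E={q↦2}; A=∅; R=[if0 :: app]⟩
[6] ⟨C=q; E={q↦2}; A=∅; R=[app :: if0 :: app]⟩
[7] ⟨C=(λp. p); E={q↦2}; A=[2]; R=[if0 :: app]⟩
[8] ⟨C=p; E={p↦2, q↦2}; A=∅; R=[if0 :: app]⟩
[9] ⟨C=(let u = -4 in u); E=∅; A=∅; R=[app]⟩
[10] ⟨C=-4; E=∅; A=∅; R=[let u :: app]⟩
[11] ⟨C=u; E={u↦-4}; A=∅; R=[app]⟩
[12] ⟨C=(λq. 2); E=∅; A=[-4]; R=∅⟩
[13] ⟨C=2; E={q↦-4}; A=∅; R=∅⟩
→ final value 2

Answer: 2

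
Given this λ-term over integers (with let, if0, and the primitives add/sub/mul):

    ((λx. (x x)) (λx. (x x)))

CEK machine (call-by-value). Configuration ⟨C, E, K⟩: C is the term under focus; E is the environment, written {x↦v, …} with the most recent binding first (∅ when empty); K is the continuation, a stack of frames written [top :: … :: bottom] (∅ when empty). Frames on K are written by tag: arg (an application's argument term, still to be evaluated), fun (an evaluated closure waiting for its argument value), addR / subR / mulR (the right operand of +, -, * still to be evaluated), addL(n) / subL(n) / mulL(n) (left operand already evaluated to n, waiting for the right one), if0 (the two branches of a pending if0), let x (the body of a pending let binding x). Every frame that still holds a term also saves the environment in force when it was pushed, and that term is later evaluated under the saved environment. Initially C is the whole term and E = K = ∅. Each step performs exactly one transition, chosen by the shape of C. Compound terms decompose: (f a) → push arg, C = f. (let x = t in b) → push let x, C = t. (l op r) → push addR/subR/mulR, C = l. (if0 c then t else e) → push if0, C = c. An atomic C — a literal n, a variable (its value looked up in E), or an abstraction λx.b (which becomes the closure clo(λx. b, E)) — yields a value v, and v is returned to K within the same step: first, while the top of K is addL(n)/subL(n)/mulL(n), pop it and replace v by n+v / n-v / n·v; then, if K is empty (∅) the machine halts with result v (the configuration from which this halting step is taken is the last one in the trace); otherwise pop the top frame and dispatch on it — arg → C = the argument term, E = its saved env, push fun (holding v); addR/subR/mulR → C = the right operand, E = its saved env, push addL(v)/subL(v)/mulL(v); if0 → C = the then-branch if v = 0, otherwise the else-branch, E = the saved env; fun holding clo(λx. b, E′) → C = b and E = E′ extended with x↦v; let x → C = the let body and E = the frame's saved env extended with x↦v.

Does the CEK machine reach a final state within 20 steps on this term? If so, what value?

Answer: DIVERGES (no final state within 20 steps)

Machine steps:
0. ⟨C=((λx. (x x)) (λx. (x x))); E=∅; K=∅⟩
1. ⟨C=(λx. (x x)); E=∅; K=[arg]⟩
2. ⟨C=(λx. (x x)); E=∅; K=[fun]⟩
3. ⟨C=(x x); E={x↦clo(λx. (x x), ∅)}; K=∅⟩
4. ⟨C=x; E={x↦clo(λx. (x x), ∅)}; K=[arg]⟩
5. ⟨C=x; E={x↦clo(λx. (x x), ∅)}; K=[fun]⟩
… configuration repeats with period 3 (steps 3–5 recur indefinitely) …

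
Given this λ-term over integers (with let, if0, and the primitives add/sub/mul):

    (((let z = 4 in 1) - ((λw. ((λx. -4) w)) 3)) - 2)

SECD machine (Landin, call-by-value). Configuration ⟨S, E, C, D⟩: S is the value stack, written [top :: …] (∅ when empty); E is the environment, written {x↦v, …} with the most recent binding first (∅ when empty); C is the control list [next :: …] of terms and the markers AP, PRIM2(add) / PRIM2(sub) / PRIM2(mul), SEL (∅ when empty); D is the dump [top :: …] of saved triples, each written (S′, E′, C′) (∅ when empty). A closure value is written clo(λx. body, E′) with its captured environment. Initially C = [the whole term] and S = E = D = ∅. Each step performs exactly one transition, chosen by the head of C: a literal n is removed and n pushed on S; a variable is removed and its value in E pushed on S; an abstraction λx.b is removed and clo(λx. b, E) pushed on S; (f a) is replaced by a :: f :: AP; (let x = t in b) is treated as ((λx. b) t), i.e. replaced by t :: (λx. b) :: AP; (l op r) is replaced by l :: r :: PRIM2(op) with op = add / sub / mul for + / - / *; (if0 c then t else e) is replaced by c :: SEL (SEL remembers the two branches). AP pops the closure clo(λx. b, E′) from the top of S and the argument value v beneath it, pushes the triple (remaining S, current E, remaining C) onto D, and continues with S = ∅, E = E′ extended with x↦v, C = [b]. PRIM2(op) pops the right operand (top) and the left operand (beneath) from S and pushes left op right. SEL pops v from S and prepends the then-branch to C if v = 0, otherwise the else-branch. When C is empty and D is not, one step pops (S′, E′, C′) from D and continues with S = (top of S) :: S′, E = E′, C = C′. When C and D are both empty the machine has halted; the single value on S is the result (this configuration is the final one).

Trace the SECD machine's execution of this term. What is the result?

[0] [S=∅ | E=∅ | C=[(((let z = 4 in 1) - ((λw. ((λx. -4) w)) 3)) - 2)] | D=∅]
[1] [S=∅ | E=∅ | C=[((let z = 4 in 1) - ((λw. ((λx. -4) w)) 3)) :: 2 :: PRIM2(sub)] | D=∅]
[2] [S=∅ | E=∅ | C=[(let z = 4 in 1) :: ((λw. ((λx. -4) w)) 3) :: PRIM2(sub) :: 2 :: PRIM2(sub)] | D=∅]
[3] [S=∅ | E=∅ | C=[4 :: (λz. 1) :: AP :: ((λw. ((λx. -4) w)) 3) :: PRIM2(sub) :: 2 :: PRIM2(sub)] | D=∅]
[4] [S=[4] | E=∅ | C=[(λz. 1) :: AP :: ((λw. ((λx. -4) w)) 3) :: PRIM2(sub) :: 2 :: PRIM2(sub)] | D=∅]
[5] [S=[clo(λz. 1, ∅) :: 4] | E=∅ | C=[AP :: ((λw. ((λx. -4) w)) 3) :: PRIM2(sub) :: 2 :: PRIM2(sub)] | D=∅]
[6] [S=∅ | E={z↦4} | C=[1] | D=[(∅, ∅, [((λw. ((λx. -4) w)) 3) :: PRIM2(sub) :: 2 :: PRIM2(sub)])]]
[7] [S=[1] | E={z↦4} | C=∅ | D=[(∅, ∅, [((λw. ((λx. -4) w)) 3) :: PRIM2(sub) :: 2 :: PRIM2(sub)])]]
[8] [S=[1] | E=∅ | C=[((λw. ((λx. -4) w)) 3) :: PRIM2(sub) :: 2 :: PRIM2(sub)] | D=∅]
[9] [S=[1] | E=∅ | C=[3 :: (λw. ((λx. -4) w)) :: AP :: PRIM2(sub) :: 2 :: PRIM2(sub)] | D=∅]
[10] [S=[3 :: 1] | E=∅ | C=[(λw. ((λx. -4) w)) :: AP :: PRIM2(sub) :: 2 :: PRIM2(sub)] | D=∅]
[11] [S=[clo(λw. ((λx. -4) w), ∅) :: 3 :: 1] | E=∅ | C=[AP :: PRIM2(sub) :: 2 :: PRIM2(sub)] | D=∅]
[12] [S=∅ | E={w↦3} | C=[((λx. -4) w)] | D=[([1], ∅, [PRIM2(sub) :: 2 :: PRIM2(sub)])]]
[13] [S=∅ | E={w↦3} | C=[w :: (λx. -4) :: AP] | D=[([1], ∅, [PRIM2(sub) :: 2 :: PRIM2(sub)])]]
[14] [S=[3] | E={w↦3} | C=[(λx. -4) :: AP] | D=[([1], ∅, [PRIM2(sub) :: 2 :: PRIM2(sub)])]]
[15] [S=[clo(λx. -4, {w↦3}) :: 3] | E={w↦3} | C=[AP] | D=[([1], ∅, [PRIM2(sub) :: 2 :: PRIM2(sub)])]]
[16] [S=∅ | E={x↦3, w↦3} | C=[-4] | D=[(∅, {w↦3}, ∅) :: ([1], ∅, [PRIM2(sub) :: 2 :: PRIM2(sub)])]]
[17] [S=[-4] | E={x↦3, w↦3} | C=∅ | D=[(∅, {w↦3}, ∅) :: ([1], ∅, [PRIM2(sub) :: 2 :: PRIM2(sub)])]]
[18] [S=[-4] | E={w↦3} | C=∅ | D=[([1], ∅, [PRIM2(sub) :: 2 :: PRIM2(sub)])]]
[19] [S=[-4 :: 1] | E=∅ | C=[PRIM2(sub) :: 2 :: PRIM2(sub)] | D=∅]
[20] [S=[5] | E=∅ | C=[2 :: PRIM2(sub)] | D=∅]
[21] [S=[2 :: 5] | E=∅ | C=[PRIM2(sub)] | D=∅]
[22] [S=[3] | E=∅ | C=∅ | D=∅]
→ final value 3

Answer: 3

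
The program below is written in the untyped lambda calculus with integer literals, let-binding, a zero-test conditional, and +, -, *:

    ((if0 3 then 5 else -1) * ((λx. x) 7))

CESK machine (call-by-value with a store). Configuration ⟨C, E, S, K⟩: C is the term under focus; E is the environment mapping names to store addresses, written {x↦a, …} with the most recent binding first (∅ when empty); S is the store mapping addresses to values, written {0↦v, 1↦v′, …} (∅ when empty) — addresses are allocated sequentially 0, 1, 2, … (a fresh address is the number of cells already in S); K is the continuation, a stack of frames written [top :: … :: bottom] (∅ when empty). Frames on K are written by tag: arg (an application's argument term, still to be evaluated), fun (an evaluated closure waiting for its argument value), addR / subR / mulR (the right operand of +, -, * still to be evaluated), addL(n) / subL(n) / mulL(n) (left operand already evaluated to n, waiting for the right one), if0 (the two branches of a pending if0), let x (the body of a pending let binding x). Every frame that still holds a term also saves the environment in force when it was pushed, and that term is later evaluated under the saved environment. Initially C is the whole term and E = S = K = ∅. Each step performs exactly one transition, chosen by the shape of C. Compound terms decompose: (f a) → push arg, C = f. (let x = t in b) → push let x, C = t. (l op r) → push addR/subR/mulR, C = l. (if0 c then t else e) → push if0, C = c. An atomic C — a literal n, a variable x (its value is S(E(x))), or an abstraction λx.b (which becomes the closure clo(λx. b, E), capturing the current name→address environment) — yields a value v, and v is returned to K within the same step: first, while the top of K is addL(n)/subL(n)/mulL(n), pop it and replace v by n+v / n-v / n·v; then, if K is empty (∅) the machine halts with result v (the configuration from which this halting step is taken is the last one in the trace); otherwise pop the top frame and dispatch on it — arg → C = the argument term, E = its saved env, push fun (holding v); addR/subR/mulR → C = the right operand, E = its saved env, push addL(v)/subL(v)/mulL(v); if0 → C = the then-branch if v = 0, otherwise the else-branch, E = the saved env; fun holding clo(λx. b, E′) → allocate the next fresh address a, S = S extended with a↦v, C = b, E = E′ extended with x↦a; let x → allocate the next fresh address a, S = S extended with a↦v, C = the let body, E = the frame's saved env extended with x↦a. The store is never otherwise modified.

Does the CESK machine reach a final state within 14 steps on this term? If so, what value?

[0] [C=((if0 3 then 5 else -1) * ((λx. x) 7)) | E=∅ | S=∅ | K=∅]
[1] [C=(if0 3 then 5 else -1) | E=∅ | S=∅ | K=[mulR]]
[2] [C=3 | E=∅ | S=∅ | K=[if0 :: mulR]]
[3] [C=-1 | E=∅ | S=∅ | K=[mulR]]
[4] [C=((λx. x) 7) | E=∅ | S=∅ | K=[mulL(-1)]]
[5] [C=(λx. x) | E=∅ | S=∅ | K=[arg :: mulL(-1)]]
[6] [C=7 | E=∅ | S=∅ | K=[fun :: mulL(-1)]]
[7] [C=x | E={x↦0} | S={0↦7} | K=[mulL(-1)]]
→ final value -7

Answer: -7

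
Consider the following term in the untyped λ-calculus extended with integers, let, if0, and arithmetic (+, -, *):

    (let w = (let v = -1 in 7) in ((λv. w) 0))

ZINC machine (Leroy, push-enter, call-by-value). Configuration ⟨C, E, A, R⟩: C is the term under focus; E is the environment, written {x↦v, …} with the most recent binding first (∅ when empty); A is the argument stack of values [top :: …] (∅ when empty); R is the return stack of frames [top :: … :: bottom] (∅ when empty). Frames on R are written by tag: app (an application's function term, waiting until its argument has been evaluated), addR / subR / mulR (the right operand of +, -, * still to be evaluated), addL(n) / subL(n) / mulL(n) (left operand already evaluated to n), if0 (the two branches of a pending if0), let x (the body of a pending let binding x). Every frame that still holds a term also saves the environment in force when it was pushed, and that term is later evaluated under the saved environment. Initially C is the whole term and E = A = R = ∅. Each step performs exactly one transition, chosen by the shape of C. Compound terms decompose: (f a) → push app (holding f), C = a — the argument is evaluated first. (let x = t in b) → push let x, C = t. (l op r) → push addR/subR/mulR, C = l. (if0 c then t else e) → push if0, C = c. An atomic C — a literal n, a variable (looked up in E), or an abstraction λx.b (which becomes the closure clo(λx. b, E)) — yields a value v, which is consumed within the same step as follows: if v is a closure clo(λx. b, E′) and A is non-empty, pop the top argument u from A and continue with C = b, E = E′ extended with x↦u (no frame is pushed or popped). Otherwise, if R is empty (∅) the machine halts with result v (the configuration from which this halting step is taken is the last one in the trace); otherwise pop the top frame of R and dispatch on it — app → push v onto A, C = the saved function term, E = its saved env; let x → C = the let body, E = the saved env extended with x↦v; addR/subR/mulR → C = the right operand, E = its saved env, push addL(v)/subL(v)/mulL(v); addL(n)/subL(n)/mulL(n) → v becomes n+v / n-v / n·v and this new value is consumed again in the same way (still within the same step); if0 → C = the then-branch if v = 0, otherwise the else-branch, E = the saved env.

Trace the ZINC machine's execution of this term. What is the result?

Answer: 7

Machine steps:
t=0: [C=(let w = (let v = -1 in 7) in ((λv. w) 0)) | E=∅ | A=∅ | R=∅]
t=1: [C=(let v = -1 in 7) | E=∅ | A=∅ | R=[let w]]
t=2: [C=-1 | E=∅ | A=∅ | R=[let v :: let w]]
t=3: [C=7 | E={v↦-1} | A=∅ | R=[let w]]
t=4: [C=((λv. w) 0) | E={w↦7} | A=∅ | R=∅]
t=5: [C=0 | E={w↦7} | A=∅ | R=[app]]
t=6: [C=(λv. w) | E={w↦7} | A=[0] | R=∅]
t=7: [C=w | E={v↦0, w↦7} | A=∅ | R=∅]
→ final value 7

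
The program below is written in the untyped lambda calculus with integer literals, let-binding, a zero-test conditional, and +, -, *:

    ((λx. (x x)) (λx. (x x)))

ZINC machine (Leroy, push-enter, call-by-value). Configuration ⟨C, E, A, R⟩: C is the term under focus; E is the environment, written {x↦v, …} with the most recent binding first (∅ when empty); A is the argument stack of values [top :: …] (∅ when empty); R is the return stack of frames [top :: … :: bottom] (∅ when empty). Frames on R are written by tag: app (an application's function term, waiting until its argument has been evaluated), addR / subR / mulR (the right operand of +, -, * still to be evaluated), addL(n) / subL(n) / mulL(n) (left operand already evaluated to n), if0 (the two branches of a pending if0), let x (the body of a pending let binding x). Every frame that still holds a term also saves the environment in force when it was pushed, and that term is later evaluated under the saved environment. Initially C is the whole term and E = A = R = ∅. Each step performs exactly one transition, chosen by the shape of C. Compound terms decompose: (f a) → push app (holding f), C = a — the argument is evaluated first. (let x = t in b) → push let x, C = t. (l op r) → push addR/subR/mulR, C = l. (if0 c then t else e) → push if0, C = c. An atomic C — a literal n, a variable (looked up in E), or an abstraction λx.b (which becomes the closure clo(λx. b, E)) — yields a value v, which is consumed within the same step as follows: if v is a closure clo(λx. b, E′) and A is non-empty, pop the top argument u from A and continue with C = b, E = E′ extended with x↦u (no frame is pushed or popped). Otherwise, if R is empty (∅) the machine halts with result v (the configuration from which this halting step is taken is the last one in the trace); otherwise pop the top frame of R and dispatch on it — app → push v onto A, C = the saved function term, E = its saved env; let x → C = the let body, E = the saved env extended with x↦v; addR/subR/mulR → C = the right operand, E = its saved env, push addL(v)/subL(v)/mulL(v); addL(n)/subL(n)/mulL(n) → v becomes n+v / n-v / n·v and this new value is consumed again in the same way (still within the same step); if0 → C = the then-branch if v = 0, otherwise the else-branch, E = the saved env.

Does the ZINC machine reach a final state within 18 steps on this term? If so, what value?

Answer: DIVERGES (no final state within 18 steps)

Derivation:
step 0: [C=((λx. (x x)) (λx. (x x))) | E=∅ | A=∅ | R=∅]
step 1: [C=(λx. (x x)) | E=∅ | A=∅ | R=[app]]
step 2: [C=(λx. (x x)) | E=∅ | A=[clo(λx. (x x), ∅)] | R=∅]
step 3: [C=(x x) | E={x↦clo(λx. (x x), ∅)} | A=∅ | R=∅]
step 4: [C=x | E={x↦clo(λx. (x x), ∅)} | A=∅ | R=[app]]
step 5: [C=x | E={x↦clo(λx. (x x), ∅)} | A=[clo(λx. (x x), ∅)] | R=∅]
… configuration repeats with period 3 (steps 3–5 recur indefinitely) …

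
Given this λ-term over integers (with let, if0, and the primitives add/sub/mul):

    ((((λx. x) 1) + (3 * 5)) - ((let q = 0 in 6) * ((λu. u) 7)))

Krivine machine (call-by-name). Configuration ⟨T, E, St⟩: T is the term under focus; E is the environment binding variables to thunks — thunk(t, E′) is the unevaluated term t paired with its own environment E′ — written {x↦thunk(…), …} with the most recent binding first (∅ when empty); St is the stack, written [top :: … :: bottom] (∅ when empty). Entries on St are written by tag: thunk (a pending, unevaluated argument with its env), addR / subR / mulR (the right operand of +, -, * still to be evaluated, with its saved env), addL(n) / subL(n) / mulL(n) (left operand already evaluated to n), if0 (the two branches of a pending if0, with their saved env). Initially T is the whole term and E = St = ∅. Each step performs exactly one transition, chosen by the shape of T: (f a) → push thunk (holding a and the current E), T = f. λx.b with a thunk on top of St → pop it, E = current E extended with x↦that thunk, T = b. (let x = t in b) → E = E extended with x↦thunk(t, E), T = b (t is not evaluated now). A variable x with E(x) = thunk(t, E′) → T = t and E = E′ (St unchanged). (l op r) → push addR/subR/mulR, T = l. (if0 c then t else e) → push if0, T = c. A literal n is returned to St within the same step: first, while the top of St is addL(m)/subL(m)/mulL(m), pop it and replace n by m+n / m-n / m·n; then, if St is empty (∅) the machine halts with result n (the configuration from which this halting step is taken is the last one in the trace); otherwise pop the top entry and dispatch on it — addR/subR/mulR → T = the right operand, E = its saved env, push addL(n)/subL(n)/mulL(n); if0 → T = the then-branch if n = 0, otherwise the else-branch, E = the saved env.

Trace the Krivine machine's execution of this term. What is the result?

Answer: -26

Derivation:
step 0: ⟨T=((((λx. x) 1) + (3 * 5)) - ((let q = 0 in 6) * ((λu. u) 7))); E=∅; St=∅⟩
step 1: ⟨T=(((λx. x) 1) + (3 * 5)); E=∅; St=[subR]⟩
step 2: ⟨T=((λx. x) 1); E=∅; St=[addR :: subR]⟩
step 3: ⟨T=(λx. x); E=∅; St=[thunk :: addR :: subR]⟩
step 4: ⟨T=x; E={x↦thunk(1, ∅)}; St=[addR :: subR]⟩
step 5: ⟨T=1; E=∅; St=[addR :: subR]⟩
step 6: ⟨T=(3 * 5); E=∅; St=[addL(1) :: subR]⟩
step 7: ⟨T=3; E=∅; St=[mulR :: addL(1) :: subR]⟩
step 8: ⟨T=5; E=∅; St=[mulL(3) :: addL(1) :: subR]⟩
step 9: ⟨T=((let q = 0 in 6) * ((λu. u) 7)); E=∅; St=[subL(16)]⟩
step 10: ⟨T=(let q = 0 in 6); E=∅; St=[mulR :: subL(16)]⟩
step 11: ⟨T=6; E={q↦thunk(0, ∅)}; St=[mulR :: subL(16)]⟩
step 12: ⟨T=((λu. u) 7); E=∅; St=[mulL(6) :: subL(16)]⟩
step 13: ⟨T=(λu. u); E=∅; St=[thunk :: mulL(6) :: subL(16)]⟩
step 14: ⟨T=u; E={u↦thunk(7, ∅)}; St=[mulL(6) :: subL(16)]⟩
step 15: ⟨T=7; E=∅; St=[mulL(6) :: subL(16)]⟩
→ final value -26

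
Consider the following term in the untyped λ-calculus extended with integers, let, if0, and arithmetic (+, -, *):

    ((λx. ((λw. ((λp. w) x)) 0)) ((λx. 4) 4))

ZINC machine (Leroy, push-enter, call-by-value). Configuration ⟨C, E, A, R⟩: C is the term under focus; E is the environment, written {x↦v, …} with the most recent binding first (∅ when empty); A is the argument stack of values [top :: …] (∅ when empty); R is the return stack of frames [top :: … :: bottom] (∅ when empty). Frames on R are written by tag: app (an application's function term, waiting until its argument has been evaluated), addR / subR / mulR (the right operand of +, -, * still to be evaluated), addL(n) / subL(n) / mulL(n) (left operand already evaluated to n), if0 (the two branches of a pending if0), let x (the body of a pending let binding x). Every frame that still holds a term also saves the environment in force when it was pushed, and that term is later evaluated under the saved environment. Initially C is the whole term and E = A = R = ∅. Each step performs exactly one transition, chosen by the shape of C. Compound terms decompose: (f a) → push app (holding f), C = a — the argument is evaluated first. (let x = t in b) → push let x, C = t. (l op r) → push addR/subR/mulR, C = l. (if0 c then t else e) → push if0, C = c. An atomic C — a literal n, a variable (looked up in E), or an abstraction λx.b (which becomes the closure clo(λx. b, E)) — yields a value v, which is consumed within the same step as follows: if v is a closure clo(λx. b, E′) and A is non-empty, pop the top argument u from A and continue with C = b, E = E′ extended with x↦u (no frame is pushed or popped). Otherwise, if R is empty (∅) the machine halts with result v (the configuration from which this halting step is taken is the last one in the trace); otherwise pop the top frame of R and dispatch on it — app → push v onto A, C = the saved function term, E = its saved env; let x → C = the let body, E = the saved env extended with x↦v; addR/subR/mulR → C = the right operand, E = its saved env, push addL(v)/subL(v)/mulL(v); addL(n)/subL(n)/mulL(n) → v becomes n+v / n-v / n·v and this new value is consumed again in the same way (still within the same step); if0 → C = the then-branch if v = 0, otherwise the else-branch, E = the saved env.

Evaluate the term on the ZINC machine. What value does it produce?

step 0: <C=((λx. ((λw. ((λp. w) x)) 0)) ((λx. 4) 4)), E=∅, A=∅, R=∅>
step 1: <C=((λx. 4) 4), E=∅, A=∅, R=[app]>
step 2: <C=4, E=∅, A=∅, R=[app :: app]>
step 3: <C=(λx. 4), E=∅, A=[4], R=[app]>
step 4: <C=4, E={x↦4}, A=∅, R=[app]>
step 5: <C=(λx. ((λw. ((λp. w) x)) 0)), E=∅, A=[4], R=∅>
step 6: <C=((λw. ((λp. w) x)) 0), E={x↦4}, A=∅, R=∅>
step 7: <C=0, E={x↦4}, A=∅, R=[app]>
step 8: <C=(λw. ((λp. w) x)), E={x↦4}, A=[0], R=∅>
step 9: <C=((λp. w) x), E={w↦0, x↦4}, A=∅, R=∅>
step 10: <C=x, E={w↦0, x↦4}, A=∅, R=[app]>
step 11: <C=(λp. w), E={w↦0, x↦4}, A=[4], R=∅>
step 12: <C=w, E={p↦4, w↦0, x↦4}, A=∅, R=∅>
→ final value 0

Answer: 0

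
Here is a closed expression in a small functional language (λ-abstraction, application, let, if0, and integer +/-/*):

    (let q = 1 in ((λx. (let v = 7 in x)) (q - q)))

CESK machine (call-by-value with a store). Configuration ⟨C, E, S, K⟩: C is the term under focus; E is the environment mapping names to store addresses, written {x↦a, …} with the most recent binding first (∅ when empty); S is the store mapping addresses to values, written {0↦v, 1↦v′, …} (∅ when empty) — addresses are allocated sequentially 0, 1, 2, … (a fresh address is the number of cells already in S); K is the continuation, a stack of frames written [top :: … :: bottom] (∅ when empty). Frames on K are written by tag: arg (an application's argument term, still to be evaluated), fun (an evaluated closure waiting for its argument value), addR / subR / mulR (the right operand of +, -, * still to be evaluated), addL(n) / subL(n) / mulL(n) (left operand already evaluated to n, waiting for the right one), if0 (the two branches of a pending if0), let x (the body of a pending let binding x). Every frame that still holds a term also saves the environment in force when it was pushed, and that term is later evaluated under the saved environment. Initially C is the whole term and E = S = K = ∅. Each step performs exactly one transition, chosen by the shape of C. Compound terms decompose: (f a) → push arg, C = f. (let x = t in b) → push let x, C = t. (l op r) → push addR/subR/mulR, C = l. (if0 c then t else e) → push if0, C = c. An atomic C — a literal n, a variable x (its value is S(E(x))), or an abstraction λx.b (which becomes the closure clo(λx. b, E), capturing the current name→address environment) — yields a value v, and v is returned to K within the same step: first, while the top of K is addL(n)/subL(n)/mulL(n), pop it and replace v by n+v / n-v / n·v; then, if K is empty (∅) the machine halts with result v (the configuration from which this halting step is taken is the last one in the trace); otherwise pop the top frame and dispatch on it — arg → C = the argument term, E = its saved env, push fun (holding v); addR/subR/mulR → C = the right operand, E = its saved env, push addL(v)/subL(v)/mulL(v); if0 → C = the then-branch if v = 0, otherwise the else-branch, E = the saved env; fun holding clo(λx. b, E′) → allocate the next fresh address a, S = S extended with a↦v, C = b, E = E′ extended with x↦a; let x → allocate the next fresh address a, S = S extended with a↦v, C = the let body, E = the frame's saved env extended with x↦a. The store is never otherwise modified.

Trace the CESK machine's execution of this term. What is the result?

Answer: 0

Derivation:
0. <C=(let q = 1 in ((λx. (let v = 7 in x)) (q - q))), E=∅, S=∅, K=∅>
1. <C=1, E=∅, S=∅, K=[let q]>
2. <C=((λx. (let v = 7 in x)) (q - q)), E={q↦0}, S={0↦1}, K=∅>
3. <C=(λx. (let v = 7 in x)), E={q↦0}, S={0↦1}, K=[arg]>
4. <C=(q - q), E={q↦0}, S={0↦1}, K=[fun]>
5. <C=q, E={q↦0}, S={0↦1}, K=[subR :: fun]>
6. <C=q, E={q↦0}, S={0↦1}, K=[subL(1) :: fun]>
7. <C=(let v = 7 in x), E={x↦1, q↦0}, S={0↦1, 1↦0}, K=∅>
8. <C=7, E={x↦1, q↦0}, S={0↦1, 1↦0}, K=[let v]>
9. <C=x, E={v↦2, x↦1, q↦0}, S={0↦1, 1↦0, 2↦7}, K=∅>
→ final value 0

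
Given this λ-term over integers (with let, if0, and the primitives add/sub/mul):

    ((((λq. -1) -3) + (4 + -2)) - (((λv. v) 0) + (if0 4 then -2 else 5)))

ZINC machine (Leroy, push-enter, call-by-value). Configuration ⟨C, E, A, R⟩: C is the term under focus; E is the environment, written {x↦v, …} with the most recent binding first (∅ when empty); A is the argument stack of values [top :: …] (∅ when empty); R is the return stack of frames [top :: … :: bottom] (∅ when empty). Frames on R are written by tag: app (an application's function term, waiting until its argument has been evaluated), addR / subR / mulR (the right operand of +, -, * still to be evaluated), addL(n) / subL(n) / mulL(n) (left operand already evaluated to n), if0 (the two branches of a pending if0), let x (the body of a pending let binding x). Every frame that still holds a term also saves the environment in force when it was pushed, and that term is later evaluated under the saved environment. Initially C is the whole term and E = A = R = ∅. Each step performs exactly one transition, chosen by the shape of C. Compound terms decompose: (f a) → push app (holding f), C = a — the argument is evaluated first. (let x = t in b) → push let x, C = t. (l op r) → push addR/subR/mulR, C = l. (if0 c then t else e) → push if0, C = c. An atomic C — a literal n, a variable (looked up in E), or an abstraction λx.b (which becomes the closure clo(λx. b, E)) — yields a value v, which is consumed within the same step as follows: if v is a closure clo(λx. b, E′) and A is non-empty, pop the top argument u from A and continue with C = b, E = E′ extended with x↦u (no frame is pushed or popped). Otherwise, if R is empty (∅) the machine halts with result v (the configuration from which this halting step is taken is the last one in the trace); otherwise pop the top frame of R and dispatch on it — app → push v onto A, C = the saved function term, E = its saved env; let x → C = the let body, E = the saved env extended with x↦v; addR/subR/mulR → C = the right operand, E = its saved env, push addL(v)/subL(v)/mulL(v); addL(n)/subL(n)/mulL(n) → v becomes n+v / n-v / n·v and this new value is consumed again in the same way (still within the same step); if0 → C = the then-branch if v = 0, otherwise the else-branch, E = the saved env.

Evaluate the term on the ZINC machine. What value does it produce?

Answer: -4

Execution trace:
step 0: <C=((((λq. -1) -3) + (4 + -2)) - (((λv. v) 0) + (if0 4 then -2 else 5))), E=∅, A=∅, R=∅>
step 1: <C=(((λq. -1) -3) + (4 + -2)), E=∅, A=∅, R=[subR]>
step 2: <C=((λq. -1) -3), E=∅, A=∅, R=[addR :: subR]>
step 3: <C=-3, E=∅, A=∅, R=[app :: addR :: subR]>
step 4: <C=(λq. -1), E=∅, A=[-3], R=[addR :: subR]>
step 5: <C=-1, E={q↦-3}, A=∅, R=[addR :: subR]>
step 6: <C=(4 + -2), E=∅, A=∅, R=[addL(-1) :: subR]>
step 7: <C=4, E=∅, A=∅, R=[addR :: addL(-1) :: subR]>
step 8: <C=-2, E=∅, A=∅, R=[addL(4) :: addL(-1) :: subR]>
step 9: <C=(((λv. v) 0) + (if0 4 then -2 else 5)), E=∅, A=∅, R=[subL(1)]>
step 10: <C=((λv. v) 0), E=∅, A=∅, R=[addR :: subL(1)]>
step 11: <C=0, E=∅, A=∅, R=[app :: addR :: subL(1)]>
step 12: <C=(λv. v), E=∅, A=[0], R=[addR :: subL(1)]>
step 13: <C=v, E={v↦0}, A=∅, R=[addR :: subL(1)]>
step 14: <C=(if0 4 then -2 else 5), E=∅, A=∅, R=[addL(0) :: subL(1)]>
step 15: <C=4, E=∅, A=∅, R=[if0 :: addL(0) :: subL(1)]>
step 16: <C=5, E=∅, A=∅, R=[addL(0) :: subL(1)]>
→ final value -4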